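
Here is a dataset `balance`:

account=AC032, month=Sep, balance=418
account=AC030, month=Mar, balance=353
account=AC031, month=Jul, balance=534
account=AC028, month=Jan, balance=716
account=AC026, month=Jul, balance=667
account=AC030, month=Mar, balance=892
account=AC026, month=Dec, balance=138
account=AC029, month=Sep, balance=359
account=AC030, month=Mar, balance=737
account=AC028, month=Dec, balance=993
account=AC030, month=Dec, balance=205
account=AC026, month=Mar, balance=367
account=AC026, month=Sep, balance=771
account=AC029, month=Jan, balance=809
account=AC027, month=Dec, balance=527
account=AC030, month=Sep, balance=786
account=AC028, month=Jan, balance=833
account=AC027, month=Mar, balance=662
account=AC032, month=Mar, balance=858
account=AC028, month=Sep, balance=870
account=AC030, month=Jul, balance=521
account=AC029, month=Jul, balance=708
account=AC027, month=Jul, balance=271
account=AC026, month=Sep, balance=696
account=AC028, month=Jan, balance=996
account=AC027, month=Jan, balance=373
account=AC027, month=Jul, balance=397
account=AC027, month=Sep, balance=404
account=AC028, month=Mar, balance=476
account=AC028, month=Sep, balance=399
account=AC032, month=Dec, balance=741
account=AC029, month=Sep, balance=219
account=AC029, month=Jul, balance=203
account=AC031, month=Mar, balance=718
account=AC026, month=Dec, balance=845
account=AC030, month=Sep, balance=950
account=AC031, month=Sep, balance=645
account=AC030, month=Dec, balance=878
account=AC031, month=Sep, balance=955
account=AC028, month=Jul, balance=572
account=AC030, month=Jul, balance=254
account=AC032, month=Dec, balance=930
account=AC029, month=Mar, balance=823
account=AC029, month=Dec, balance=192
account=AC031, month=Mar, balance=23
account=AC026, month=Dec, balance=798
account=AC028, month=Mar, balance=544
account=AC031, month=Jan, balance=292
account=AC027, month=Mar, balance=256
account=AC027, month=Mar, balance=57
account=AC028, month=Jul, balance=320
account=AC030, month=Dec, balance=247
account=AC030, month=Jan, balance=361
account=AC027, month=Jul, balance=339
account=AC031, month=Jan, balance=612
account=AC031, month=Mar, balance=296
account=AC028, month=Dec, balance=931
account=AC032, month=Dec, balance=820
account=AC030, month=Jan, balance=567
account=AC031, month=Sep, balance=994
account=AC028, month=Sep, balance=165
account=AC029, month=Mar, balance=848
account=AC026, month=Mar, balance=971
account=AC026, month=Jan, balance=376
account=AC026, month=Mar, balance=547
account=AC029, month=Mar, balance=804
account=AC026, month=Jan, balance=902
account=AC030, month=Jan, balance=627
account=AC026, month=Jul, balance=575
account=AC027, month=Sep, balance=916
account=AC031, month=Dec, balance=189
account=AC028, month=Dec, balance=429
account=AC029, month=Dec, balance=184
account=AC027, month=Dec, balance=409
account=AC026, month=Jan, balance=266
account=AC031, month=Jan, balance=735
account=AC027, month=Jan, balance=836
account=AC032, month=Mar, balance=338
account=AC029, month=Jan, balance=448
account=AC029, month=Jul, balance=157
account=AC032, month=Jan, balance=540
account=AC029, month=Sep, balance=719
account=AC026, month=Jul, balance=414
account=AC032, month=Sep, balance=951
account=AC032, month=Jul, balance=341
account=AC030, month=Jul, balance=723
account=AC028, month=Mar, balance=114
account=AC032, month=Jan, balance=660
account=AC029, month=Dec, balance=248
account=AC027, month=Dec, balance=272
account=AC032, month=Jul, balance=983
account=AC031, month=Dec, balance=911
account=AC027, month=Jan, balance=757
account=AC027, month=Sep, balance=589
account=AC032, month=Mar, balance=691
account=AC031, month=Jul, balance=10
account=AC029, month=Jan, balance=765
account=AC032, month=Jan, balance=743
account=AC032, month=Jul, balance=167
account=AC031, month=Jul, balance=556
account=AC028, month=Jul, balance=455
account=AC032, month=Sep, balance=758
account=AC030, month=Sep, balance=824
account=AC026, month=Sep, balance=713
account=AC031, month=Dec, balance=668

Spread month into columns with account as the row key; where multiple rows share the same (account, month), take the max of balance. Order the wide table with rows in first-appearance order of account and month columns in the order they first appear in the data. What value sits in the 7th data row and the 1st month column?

With rows in first-appearance order of account, row 7 is account=AC027. month columns in first-appearance order: Sep, Mar, Jul, Jan, Dec; column 1 is Sep.
Long rows with account=AC027, month=Sep: max(404, 916, 589) = 916.

916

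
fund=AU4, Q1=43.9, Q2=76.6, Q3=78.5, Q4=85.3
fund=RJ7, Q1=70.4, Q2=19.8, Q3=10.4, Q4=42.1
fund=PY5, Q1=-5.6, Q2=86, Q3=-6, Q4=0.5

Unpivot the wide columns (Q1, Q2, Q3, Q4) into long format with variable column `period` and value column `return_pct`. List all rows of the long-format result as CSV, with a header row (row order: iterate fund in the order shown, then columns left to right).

Each (fund, column) pair becomes one row: 3 × 4 = 12 rows.
For example, (AU4, Q1) → return_pct=43.9.

fund,period,return_pct
AU4,Q1,43.9
AU4,Q2,76.6
AU4,Q3,78.5
AU4,Q4,85.3
RJ7,Q1,70.4
RJ7,Q2,19.8
RJ7,Q3,10.4
RJ7,Q4,42.1
PY5,Q1,-5.6
PY5,Q2,86
PY5,Q3,-6
PY5,Q4,0.5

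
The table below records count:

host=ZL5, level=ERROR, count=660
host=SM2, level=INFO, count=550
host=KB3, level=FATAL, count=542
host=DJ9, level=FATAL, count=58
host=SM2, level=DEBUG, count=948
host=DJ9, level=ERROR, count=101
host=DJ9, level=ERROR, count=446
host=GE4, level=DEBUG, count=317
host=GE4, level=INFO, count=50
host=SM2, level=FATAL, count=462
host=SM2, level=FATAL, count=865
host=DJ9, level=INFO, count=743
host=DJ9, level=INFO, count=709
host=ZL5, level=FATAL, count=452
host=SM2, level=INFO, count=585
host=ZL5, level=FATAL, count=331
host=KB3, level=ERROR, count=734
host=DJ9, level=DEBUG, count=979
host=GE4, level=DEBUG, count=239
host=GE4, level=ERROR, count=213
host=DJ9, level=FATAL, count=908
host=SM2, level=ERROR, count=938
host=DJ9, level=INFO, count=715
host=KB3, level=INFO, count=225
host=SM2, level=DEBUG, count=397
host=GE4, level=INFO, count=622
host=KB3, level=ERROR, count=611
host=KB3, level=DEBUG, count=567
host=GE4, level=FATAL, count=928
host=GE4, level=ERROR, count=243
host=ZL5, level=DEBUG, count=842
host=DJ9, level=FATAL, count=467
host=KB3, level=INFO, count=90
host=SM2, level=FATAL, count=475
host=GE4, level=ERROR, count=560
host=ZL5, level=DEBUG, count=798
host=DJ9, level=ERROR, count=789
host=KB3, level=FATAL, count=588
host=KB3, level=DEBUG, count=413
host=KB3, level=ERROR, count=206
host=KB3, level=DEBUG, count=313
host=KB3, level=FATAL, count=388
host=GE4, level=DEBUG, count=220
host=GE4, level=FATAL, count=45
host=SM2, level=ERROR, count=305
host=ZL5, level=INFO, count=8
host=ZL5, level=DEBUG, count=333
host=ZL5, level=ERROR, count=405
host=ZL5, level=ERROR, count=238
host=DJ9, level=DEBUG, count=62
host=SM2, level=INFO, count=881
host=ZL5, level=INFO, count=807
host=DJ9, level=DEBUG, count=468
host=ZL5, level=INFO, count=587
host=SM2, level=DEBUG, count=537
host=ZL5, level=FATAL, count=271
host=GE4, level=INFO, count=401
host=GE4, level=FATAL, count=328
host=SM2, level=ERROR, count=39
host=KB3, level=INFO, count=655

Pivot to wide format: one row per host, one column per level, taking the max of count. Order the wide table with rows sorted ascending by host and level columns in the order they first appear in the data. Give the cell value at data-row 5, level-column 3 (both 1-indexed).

With rows sorted ascending by host, row 5 is host=ZL5. level columns in first-appearance order: ERROR, INFO, FATAL, DEBUG; column 3 is FATAL.
Long rows with host=ZL5, level=FATAL: max(452, 331, 271) = 452.

452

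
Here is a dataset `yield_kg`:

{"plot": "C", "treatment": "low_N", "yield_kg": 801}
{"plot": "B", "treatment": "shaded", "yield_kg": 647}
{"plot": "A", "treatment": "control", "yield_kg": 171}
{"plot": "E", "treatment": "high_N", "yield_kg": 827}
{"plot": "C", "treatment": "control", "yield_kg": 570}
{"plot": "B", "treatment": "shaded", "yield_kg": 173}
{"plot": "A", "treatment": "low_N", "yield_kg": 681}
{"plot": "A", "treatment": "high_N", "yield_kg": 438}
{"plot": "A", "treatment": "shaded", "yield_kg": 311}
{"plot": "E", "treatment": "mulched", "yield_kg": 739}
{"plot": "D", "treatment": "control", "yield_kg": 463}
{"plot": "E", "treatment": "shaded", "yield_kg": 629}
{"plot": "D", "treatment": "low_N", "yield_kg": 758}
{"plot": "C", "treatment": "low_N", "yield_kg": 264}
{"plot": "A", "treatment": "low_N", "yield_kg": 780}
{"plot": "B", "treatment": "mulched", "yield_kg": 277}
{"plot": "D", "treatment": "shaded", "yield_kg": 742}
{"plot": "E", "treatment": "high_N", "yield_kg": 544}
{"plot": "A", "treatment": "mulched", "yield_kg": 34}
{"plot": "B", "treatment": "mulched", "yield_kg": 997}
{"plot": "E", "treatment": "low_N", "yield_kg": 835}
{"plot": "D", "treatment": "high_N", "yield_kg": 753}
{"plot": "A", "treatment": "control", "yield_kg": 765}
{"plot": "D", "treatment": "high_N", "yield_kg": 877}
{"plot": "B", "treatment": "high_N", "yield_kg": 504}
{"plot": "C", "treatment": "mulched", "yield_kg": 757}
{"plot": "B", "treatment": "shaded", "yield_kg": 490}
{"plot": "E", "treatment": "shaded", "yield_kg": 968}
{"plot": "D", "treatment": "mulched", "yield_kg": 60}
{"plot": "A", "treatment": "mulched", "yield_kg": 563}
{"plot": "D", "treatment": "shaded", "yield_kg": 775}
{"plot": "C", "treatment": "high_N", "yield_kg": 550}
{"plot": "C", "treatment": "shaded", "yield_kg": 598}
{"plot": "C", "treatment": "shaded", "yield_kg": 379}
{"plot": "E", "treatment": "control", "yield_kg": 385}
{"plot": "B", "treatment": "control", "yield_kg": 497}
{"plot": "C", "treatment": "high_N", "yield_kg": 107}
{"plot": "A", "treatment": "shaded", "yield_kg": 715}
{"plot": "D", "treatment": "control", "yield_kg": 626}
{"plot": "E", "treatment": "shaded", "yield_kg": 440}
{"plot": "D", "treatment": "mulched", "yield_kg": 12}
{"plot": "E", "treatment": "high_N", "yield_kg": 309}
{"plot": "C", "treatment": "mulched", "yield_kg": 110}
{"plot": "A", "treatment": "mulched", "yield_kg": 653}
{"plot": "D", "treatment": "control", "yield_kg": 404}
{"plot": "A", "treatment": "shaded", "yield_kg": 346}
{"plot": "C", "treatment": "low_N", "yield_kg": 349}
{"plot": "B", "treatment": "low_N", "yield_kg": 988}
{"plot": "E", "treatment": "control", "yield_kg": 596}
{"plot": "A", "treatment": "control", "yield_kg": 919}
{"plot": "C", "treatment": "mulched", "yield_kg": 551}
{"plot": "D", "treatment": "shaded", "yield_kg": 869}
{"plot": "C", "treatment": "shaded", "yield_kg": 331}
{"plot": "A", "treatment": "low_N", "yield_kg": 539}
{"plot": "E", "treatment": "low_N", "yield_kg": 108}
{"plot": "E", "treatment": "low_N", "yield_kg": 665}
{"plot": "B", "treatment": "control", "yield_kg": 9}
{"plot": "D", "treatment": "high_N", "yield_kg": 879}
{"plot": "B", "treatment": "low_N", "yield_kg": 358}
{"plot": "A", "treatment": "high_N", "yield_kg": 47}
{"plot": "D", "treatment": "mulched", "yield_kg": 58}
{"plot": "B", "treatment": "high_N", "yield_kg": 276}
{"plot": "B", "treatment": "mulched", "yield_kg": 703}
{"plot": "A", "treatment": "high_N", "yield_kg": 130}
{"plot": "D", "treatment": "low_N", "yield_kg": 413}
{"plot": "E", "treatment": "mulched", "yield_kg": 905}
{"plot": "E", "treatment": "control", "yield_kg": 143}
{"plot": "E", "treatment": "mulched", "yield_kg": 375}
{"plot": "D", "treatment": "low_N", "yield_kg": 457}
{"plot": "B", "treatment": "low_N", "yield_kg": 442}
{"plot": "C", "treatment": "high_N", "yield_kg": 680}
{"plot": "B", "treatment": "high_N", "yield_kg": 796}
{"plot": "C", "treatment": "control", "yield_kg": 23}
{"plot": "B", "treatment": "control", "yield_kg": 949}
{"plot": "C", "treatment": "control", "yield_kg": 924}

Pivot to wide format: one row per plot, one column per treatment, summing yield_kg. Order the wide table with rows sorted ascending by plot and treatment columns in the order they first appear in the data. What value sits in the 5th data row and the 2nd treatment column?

2037

With rows sorted ascending by plot, row 5 is plot=E. treatment columns in first-appearance order: low_N, shaded, control, high_N, mulched; column 2 is shaded.
Long rows with plot=E, treatment=shaded: 629 + 968 + 440 = 2037.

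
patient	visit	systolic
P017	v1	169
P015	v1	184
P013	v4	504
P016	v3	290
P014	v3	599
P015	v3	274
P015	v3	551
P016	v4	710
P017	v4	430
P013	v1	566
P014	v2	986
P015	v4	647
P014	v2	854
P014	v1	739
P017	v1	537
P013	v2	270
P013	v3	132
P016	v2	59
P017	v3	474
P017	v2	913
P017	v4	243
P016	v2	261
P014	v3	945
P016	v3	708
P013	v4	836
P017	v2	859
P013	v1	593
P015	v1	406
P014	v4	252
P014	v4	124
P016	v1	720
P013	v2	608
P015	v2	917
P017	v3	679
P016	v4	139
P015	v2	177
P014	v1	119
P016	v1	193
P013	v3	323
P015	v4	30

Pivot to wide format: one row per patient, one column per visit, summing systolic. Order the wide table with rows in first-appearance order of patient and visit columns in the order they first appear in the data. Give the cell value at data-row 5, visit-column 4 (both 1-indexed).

With rows in first-appearance order of patient, row 5 is patient=P014. visit columns in first-appearance order: v1, v4, v3, v2; column 4 is v2.
Long rows with patient=P014, visit=v2: 986 + 854 = 1840.

1840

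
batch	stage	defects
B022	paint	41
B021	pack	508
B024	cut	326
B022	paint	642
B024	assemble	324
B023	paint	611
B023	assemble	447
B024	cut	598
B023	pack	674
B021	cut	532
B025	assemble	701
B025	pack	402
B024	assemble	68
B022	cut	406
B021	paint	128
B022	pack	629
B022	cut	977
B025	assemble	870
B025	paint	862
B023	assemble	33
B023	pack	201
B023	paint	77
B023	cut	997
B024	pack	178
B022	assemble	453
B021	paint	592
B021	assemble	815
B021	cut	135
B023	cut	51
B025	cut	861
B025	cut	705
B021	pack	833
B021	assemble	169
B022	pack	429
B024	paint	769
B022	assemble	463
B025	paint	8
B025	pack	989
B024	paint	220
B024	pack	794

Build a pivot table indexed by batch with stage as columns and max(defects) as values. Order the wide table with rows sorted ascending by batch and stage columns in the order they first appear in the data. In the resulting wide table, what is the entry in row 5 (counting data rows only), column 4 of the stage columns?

870

With rows sorted ascending by batch, row 5 is batch=B025. stage columns in first-appearance order: paint, pack, cut, assemble; column 4 is assemble.
Long rows with batch=B025, stage=assemble: max(701, 870) = 870.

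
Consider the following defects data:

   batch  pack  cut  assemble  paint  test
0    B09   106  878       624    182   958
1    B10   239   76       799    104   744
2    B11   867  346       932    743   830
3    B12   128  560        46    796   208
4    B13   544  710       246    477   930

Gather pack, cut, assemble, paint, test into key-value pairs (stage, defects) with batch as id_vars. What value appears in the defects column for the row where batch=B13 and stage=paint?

Unpivoting turns each (batch, wide-column) pair into one long row.
The wide cell at row B13, column paint holds 477, so the long row (B13, paint) has defects=477.

477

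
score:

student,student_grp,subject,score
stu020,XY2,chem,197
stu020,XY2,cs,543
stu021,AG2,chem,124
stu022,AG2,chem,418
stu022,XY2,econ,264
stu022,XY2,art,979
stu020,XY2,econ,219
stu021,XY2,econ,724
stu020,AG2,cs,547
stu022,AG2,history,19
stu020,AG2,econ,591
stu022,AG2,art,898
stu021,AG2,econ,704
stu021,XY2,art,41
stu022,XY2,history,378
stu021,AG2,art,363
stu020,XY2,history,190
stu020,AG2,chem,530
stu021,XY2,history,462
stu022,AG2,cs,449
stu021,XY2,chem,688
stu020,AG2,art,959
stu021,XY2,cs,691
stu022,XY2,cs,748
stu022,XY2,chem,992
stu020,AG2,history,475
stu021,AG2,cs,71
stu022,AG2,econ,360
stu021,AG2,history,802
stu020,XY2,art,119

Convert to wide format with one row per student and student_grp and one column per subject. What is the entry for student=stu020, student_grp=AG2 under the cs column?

Wide layout: rows indexed by student and student_grp, columns are the 5 distinct subject values (chem, cs, econ, art, history).
Cell (student=stu020, student_grp=AG2, subject=cs) draws from the long row where student=stu020, student_grp=AG2 and subject=cs, which has score=547.

547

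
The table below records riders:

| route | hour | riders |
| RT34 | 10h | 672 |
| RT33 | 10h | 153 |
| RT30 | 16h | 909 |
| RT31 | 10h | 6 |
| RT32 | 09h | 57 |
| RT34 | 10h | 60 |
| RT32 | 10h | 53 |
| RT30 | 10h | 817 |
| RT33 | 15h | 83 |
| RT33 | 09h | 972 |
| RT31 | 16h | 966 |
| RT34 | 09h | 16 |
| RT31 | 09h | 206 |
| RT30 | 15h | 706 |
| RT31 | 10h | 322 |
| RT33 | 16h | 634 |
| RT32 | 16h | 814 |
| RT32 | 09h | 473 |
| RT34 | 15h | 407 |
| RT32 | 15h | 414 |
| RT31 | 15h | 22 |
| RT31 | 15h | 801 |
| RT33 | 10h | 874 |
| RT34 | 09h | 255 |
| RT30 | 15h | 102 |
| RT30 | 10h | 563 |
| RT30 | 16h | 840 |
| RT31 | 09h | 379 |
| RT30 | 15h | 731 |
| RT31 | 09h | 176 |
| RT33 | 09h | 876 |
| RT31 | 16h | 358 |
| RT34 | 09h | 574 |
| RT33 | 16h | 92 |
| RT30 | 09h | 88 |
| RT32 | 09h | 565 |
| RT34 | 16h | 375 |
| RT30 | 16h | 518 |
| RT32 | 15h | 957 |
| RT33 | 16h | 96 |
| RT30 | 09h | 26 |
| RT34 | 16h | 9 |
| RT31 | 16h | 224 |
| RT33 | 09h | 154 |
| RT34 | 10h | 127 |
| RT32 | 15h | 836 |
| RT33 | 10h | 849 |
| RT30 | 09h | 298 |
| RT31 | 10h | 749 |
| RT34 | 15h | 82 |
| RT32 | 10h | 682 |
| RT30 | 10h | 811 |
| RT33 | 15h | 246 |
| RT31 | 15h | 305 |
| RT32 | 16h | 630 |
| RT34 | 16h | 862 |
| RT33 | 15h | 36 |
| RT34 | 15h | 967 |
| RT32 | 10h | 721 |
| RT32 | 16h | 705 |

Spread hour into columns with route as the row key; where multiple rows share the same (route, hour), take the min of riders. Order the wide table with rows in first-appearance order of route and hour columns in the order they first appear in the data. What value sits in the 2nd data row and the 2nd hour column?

With rows in first-appearance order of route, row 2 is route=RT33. hour columns in first-appearance order: 10h, 16h, 09h, 15h; column 2 is 16h.
Long rows with route=RT33, hour=16h: min(634, 92, 96) = 92.

92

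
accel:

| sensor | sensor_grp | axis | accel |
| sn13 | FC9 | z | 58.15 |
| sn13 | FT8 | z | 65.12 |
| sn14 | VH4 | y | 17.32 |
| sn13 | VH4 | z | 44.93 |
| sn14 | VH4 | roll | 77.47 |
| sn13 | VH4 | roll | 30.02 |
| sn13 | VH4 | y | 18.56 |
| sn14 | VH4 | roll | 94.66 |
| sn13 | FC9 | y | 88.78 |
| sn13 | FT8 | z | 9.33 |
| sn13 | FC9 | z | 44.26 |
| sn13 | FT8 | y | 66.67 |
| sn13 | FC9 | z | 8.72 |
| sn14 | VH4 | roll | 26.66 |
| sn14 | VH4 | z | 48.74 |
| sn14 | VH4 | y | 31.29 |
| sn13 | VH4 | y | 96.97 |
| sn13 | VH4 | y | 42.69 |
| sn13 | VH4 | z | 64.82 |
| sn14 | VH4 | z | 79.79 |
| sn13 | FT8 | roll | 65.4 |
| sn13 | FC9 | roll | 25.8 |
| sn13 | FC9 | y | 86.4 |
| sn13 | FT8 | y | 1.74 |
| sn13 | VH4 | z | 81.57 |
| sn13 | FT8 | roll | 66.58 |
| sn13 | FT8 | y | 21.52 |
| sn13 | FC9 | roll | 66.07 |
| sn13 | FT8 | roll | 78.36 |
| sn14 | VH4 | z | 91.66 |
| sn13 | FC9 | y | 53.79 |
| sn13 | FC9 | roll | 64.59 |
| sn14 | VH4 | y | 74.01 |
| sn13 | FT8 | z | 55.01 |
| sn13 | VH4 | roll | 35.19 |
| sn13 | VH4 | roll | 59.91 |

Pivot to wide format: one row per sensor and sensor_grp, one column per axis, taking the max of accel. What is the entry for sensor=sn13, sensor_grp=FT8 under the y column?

66.67

Rows with sensor=sn13, sensor_grp=FT8 and axis=y: accel values are 66.67, 1.74, 21.52.
max(66.67, 1.74, 21.52) = 66.67.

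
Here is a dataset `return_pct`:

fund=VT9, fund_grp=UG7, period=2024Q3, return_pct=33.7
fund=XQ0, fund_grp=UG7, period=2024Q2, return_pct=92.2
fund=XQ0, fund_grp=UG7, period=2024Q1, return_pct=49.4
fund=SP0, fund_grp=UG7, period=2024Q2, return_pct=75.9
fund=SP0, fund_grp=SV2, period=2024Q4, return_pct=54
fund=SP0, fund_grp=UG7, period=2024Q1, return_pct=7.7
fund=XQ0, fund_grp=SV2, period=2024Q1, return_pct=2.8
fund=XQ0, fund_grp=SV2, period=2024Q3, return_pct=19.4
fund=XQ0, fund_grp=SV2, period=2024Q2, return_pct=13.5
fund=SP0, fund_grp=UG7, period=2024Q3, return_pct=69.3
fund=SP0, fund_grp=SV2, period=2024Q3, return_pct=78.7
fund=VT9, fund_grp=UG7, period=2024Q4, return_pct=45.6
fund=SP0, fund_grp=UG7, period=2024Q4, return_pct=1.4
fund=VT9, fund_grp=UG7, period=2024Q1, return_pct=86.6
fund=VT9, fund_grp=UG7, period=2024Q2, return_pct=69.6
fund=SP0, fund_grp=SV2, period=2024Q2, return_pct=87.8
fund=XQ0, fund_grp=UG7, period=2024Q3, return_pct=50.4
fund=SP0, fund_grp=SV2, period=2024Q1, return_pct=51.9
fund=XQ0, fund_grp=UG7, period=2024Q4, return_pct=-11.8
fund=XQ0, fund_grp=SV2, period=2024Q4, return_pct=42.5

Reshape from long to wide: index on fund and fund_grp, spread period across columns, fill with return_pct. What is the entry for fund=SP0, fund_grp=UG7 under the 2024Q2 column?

75.9

Wide layout: rows indexed by fund and fund_grp, columns are the 4 distinct period values (2024Q3, 2024Q2, 2024Q1, 2024Q4).
Cell (fund=SP0, fund_grp=UG7, period=2024Q2) draws from the long row where fund=SP0, fund_grp=UG7 and period=2024Q2, which has return_pct=75.9.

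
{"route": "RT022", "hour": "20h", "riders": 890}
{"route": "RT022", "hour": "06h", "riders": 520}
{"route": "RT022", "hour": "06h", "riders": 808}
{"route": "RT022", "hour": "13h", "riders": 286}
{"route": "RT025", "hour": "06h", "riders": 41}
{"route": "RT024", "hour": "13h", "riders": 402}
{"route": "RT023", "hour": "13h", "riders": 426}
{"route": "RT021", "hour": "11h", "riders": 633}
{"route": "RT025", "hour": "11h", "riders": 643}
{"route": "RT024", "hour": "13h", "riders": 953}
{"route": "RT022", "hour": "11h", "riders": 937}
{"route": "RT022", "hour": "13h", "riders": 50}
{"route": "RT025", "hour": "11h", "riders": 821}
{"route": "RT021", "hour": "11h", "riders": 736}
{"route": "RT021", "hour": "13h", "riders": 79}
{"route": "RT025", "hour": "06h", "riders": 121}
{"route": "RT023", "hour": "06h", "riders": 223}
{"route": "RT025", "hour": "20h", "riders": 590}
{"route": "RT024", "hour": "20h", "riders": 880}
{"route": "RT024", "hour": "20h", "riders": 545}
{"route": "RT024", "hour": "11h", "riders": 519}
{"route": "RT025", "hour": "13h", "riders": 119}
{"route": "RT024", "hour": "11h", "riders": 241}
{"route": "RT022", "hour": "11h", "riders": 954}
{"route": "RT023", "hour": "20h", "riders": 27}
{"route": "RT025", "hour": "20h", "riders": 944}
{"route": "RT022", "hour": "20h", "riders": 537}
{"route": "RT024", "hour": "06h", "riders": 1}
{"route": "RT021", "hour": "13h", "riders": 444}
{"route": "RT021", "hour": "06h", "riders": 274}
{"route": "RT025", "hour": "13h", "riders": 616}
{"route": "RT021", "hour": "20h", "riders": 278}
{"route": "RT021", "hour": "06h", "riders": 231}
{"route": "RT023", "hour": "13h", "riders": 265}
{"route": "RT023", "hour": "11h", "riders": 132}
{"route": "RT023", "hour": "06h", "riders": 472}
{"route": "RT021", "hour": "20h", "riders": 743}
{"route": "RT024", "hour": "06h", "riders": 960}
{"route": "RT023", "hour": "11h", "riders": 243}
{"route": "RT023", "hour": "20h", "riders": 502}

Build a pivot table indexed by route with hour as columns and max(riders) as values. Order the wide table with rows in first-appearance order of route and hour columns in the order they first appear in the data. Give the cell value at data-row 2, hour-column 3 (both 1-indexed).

616

With rows in first-appearance order of route, row 2 is route=RT025. hour columns in first-appearance order: 20h, 06h, 13h, 11h; column 3 is 13h.
Long rows with route=RT025, hour=13h: max(119, 616) = 616.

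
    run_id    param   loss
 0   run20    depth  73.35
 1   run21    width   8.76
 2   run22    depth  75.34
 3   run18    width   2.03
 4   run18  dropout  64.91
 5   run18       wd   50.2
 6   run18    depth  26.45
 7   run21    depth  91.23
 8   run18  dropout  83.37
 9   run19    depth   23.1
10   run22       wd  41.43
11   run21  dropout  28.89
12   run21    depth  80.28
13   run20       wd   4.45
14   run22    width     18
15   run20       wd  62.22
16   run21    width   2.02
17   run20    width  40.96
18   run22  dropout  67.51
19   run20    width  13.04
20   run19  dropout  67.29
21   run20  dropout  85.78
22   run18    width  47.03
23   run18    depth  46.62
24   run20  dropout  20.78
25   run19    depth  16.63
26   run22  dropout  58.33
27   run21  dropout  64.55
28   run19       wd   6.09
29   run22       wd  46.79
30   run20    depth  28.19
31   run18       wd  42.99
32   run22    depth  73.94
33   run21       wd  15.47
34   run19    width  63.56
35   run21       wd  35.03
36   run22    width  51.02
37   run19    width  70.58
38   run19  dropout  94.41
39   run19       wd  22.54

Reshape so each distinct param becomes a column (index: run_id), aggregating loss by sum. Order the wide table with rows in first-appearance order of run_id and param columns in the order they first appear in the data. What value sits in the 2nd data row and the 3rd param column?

With rows in first-appearance order of run_id, row 2 is run_id=run21. param columns in first-appearance order: depth, width, dropout, wd; column 3 is dropout.
Long rows with run_id=run21, param=dropout: 28.89 + 64.55 = 93.44.

93.44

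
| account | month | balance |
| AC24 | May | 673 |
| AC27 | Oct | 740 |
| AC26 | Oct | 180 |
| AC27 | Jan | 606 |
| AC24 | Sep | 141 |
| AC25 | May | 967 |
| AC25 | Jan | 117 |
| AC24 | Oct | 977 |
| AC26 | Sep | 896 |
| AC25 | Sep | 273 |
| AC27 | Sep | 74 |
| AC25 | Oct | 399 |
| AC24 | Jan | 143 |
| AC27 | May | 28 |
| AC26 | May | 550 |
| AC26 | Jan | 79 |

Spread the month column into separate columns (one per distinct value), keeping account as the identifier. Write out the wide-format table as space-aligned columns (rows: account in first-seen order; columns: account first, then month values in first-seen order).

Columns: account plus the 4 distinct month values (May, Oct, Jan, Sep).
For example, row AC24 column May takes balance=673 from the long row (AC24, May).

account  May  Oct  Jan  Sep
AC24     673  977  143  141
AC27     28   740  606  74 
AC26     550  180  79   896
AC25     967  399  117  273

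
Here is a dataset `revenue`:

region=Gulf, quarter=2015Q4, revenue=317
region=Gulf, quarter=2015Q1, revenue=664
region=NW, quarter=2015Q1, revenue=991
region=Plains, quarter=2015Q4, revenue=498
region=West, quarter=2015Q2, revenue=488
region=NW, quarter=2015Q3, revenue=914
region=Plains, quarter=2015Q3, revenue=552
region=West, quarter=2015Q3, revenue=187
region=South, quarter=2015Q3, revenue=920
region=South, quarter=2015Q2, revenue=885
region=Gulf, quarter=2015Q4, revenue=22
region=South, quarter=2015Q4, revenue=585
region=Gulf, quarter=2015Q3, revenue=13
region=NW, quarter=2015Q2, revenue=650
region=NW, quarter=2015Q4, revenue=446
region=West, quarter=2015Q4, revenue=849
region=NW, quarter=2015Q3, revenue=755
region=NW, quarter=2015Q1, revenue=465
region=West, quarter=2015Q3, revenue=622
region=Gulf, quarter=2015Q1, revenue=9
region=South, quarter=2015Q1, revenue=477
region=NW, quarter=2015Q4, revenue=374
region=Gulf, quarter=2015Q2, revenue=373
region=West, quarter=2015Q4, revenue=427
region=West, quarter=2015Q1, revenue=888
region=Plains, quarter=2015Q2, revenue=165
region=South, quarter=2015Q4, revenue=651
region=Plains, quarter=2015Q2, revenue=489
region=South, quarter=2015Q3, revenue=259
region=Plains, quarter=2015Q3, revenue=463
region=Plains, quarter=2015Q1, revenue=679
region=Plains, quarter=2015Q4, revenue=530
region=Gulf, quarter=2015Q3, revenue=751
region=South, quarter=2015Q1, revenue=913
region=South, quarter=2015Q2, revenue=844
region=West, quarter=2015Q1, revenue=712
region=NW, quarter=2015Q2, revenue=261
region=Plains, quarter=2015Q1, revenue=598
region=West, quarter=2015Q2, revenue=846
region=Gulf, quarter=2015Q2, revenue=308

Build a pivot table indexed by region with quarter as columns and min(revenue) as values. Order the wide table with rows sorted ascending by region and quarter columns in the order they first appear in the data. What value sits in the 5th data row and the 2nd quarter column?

With rows sorted ascending by region, row 5 is region=West. quarter columns in first-appearance order: 2015Q4, 2015Q1, 2015Q2, 2015Q3; column 2 is 2015Q1.
Long rows with region=West, quarter=2015Q1: min(888, 712) = 712.

712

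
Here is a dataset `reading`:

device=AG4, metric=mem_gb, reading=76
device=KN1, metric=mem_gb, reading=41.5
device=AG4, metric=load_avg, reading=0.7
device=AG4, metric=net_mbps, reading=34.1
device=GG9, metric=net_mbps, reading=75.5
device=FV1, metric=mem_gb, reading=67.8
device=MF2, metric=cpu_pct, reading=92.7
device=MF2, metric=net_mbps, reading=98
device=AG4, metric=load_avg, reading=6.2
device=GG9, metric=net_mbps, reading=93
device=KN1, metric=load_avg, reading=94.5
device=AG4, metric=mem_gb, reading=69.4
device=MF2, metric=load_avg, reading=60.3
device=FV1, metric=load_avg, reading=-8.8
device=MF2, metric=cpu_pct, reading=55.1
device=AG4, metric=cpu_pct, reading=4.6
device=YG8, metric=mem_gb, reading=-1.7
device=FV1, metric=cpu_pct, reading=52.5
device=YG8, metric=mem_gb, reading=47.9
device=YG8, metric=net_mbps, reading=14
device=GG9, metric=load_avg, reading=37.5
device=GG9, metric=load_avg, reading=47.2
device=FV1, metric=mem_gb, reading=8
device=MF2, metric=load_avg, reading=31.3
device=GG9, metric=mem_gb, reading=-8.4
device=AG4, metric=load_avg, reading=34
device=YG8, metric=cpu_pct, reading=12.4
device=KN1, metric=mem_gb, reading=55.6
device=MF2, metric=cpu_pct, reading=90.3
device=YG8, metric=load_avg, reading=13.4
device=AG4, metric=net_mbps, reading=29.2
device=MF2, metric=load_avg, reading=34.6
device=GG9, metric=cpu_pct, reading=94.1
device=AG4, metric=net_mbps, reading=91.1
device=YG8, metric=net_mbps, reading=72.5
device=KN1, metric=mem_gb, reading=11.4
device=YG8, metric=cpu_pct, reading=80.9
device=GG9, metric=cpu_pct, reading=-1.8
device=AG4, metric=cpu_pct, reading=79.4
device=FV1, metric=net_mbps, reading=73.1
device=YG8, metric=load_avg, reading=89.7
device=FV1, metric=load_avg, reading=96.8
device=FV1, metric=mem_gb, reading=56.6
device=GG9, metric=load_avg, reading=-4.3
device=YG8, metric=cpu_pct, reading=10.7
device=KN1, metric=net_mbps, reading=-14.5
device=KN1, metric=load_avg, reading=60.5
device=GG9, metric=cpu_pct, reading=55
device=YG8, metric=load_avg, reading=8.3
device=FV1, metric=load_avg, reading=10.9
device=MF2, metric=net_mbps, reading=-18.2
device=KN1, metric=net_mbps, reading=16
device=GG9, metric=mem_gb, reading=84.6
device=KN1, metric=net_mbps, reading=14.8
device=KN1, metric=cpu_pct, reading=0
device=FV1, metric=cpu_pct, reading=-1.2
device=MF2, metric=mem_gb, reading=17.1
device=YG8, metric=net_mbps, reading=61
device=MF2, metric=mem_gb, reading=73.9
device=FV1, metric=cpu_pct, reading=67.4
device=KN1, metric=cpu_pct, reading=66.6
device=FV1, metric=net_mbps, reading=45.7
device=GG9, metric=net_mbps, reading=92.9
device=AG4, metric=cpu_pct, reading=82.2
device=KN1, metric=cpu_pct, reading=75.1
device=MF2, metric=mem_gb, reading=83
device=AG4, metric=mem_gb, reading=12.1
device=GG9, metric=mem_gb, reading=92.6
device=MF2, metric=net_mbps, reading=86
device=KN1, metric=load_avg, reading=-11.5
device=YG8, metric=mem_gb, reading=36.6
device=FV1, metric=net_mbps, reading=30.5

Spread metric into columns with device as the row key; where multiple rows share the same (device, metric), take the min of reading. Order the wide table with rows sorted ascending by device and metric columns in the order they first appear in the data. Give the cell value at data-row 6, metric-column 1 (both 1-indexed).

With rows sorted ascending by device, row 6 is device=YG8. metric columns in first-appearance order: mem_gb, load_avg, net_mbps, cpu_pct; column 1 is mem_gb.
Long rows with device=YG8, metric=mem_gb: min(-1.7, 47.9, 36.6) = -1.7.

-1.7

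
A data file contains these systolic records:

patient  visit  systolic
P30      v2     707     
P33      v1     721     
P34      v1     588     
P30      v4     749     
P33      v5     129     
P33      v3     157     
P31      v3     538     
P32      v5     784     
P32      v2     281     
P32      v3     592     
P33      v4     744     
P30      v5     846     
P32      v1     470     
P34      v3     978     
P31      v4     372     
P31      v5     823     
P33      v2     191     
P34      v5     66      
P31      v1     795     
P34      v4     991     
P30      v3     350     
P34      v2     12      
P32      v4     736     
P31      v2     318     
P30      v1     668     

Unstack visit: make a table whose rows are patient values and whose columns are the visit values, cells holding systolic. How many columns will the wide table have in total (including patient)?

1 column for patient plus 5 distinct visit values → 6 columns.

6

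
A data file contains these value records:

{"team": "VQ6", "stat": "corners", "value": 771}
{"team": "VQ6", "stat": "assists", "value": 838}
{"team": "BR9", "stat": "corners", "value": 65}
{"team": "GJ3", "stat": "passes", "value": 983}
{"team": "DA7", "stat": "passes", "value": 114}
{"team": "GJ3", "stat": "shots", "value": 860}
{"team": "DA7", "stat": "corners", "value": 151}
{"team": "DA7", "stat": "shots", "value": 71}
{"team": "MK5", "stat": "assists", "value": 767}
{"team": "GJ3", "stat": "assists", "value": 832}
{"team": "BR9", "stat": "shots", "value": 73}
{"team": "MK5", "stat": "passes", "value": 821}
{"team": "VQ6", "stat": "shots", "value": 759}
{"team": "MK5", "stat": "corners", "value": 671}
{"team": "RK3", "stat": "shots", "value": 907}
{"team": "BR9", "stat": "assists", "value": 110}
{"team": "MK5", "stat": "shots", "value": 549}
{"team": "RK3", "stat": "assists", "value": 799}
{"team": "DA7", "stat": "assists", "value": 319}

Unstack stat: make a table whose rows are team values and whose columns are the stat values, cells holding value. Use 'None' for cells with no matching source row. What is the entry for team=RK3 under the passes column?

None

No long-format row has team=RK3 and stat=passes, so the cell is None.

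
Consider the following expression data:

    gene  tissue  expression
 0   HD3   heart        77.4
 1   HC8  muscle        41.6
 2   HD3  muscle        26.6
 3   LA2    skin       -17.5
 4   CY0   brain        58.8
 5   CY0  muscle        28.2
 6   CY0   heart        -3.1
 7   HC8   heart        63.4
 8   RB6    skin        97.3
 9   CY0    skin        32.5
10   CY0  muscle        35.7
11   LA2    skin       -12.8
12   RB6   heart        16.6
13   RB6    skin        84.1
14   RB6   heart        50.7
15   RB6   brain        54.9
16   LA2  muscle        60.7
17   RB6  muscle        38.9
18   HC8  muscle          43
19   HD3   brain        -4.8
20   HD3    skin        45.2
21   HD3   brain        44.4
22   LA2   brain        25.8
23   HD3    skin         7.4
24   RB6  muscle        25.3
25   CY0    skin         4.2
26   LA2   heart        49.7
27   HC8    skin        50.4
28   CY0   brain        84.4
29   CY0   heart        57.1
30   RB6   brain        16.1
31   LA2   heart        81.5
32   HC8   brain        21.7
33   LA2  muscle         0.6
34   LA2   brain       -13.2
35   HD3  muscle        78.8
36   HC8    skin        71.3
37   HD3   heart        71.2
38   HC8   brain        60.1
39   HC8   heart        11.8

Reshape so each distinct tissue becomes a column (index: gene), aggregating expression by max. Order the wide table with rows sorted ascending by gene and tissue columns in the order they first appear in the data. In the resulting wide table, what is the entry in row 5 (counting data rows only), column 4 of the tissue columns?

With rows sorted ascending by gene, row 5 is gene=RB6. tissue columns in first-appearance order: heart, muscle, skin, brain; column 4 is brain.
Long rows with gene=RB6, tissue=brain: max(54.9, 16.1) = 54.9.

54.9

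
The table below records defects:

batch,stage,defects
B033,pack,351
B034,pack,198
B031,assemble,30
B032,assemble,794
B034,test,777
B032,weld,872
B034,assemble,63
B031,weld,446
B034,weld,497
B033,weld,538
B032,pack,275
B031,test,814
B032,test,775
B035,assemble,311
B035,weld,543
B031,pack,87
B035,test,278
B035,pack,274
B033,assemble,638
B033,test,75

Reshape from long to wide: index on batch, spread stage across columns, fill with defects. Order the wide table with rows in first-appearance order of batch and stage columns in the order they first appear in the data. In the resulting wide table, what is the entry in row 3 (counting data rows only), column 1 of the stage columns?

87

With rows in first-appearance order of batch, row 3 is batch=B031. stage columns in first-appearance order: pack, assemble, test, weld; column 1 is pack.
Long rows with batch=B031, stage=pack: defects = 87.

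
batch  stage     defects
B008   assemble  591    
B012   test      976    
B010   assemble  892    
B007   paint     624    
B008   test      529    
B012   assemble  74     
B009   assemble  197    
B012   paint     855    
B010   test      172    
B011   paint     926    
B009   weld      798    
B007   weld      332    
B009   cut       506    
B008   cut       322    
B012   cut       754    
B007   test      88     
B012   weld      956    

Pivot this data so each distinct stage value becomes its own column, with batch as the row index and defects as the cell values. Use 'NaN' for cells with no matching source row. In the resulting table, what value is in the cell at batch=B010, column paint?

No long-format row has batch=B010 and stage=paint, so the cell is NaN.

NaN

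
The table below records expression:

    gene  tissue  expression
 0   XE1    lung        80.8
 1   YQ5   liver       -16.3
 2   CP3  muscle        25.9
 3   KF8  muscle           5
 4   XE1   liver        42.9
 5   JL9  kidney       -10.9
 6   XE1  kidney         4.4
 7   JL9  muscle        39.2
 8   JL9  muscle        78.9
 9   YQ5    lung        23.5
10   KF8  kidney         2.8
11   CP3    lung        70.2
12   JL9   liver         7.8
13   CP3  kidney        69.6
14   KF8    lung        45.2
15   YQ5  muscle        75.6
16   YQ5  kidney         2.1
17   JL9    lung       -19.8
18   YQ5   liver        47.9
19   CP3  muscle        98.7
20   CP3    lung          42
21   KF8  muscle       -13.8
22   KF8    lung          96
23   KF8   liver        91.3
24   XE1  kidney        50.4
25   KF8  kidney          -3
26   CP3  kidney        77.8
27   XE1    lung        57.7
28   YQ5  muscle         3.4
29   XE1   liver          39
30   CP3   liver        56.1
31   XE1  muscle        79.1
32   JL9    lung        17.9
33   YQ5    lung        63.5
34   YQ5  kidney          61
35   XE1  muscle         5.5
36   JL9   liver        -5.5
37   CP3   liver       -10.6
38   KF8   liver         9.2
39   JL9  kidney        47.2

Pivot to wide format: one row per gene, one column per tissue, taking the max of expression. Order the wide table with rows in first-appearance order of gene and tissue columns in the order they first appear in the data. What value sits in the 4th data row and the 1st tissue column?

96

With rows in first-appearance order of gene, row 4 is gene=KF8. tissue columns in first-appearance order: lung, liver, muscle, kidney; column 1 is lung.
Long rows with gene=KF8, tissue=lung: max(45.2, 96) = 96.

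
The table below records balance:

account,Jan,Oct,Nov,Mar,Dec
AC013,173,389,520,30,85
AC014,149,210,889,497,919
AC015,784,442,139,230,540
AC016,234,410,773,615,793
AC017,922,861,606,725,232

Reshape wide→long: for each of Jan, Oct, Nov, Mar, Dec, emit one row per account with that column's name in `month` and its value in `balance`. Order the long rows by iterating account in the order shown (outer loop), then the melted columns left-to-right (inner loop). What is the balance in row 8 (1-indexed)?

25 rows total (5 × 5). Row 8: index ⌊(8-1)/5⌋ = 1 into account → AC014; (8-1) mod 5 = 2 into the melted columns → Nov.
So row 8 is (AC014, Nov, 889); balance = 889.

889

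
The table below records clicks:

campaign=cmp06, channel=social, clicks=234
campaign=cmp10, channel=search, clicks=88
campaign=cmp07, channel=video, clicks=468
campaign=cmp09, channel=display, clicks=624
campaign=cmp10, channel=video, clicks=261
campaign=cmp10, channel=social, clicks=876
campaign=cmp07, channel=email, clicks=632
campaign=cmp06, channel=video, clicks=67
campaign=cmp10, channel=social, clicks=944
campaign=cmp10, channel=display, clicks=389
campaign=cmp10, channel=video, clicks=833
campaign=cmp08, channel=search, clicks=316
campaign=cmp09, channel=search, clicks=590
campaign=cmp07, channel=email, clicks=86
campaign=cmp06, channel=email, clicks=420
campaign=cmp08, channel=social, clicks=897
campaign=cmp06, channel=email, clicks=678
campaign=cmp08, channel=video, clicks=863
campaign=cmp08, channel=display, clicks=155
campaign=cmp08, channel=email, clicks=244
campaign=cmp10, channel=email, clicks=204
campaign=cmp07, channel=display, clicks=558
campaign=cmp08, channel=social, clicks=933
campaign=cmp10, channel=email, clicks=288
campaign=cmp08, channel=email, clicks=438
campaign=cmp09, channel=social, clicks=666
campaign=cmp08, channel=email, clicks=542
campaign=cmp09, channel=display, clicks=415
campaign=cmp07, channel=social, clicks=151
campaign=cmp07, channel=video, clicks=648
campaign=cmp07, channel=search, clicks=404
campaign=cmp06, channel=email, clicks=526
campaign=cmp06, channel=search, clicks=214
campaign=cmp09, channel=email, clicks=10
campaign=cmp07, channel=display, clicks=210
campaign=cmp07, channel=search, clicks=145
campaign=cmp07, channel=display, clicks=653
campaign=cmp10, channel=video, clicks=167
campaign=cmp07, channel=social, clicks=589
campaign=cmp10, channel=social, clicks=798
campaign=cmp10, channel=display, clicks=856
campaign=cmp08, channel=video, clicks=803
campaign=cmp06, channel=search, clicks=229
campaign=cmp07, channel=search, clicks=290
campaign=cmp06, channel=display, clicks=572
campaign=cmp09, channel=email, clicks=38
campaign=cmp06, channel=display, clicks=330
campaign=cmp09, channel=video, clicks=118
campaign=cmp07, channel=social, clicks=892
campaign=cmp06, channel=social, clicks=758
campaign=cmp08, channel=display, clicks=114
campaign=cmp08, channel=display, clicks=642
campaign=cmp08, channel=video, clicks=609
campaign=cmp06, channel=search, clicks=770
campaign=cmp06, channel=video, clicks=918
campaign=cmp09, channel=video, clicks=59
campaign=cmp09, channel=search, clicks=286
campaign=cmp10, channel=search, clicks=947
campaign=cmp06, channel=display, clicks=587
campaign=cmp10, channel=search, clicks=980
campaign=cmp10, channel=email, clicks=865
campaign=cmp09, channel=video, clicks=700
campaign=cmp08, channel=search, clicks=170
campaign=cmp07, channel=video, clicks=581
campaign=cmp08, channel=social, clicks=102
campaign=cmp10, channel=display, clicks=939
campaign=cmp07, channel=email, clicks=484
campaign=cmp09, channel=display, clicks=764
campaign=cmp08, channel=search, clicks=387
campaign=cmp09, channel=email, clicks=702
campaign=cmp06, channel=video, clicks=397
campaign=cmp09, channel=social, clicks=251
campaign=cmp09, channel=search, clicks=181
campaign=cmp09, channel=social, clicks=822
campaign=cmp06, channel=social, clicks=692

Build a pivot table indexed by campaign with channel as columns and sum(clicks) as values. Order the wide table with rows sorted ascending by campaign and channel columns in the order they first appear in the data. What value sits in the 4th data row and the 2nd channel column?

With rows sorted ascending by campaign, row 4 is campaign=cmp09. channel columns in first-appearance order: social, search, video, display, email; column 2 is search.
Long rows with campaign=cmp09, channel=search: 590 + 286 + 181 = 1057.

1057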